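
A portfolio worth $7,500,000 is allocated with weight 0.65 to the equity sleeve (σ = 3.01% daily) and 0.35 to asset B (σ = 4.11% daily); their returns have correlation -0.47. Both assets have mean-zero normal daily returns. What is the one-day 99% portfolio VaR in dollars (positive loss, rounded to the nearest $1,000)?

σ_p² = 0.65²·3.01² + 0.35²·4.11² + 2·-0.47·0.65·0.35·3.01·4.11 = 3.2516 (%²).
σ_p = √3.2516 = 1.803%.
At 99%, z = 2.326.
VaR = 2.326 × 1.803% = 4.194%; on $7,500,000 that is $314,550.

$315,000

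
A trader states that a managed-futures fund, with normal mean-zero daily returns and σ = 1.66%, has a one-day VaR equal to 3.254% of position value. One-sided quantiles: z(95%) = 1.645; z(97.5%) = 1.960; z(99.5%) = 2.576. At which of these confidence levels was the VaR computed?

97.5%

Implied z = VaR/σ = 3.254 / 1.66 = 1.960.
This matches z(97.5%) = 1.960.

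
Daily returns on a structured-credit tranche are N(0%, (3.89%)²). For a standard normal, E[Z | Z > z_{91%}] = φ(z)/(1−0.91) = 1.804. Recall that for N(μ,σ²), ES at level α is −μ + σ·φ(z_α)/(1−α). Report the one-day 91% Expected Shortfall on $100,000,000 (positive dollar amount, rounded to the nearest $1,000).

$7,018,000

ES = 3.89% × 1.804 = 7.018%.
On $100,000,000: 0.07018 × $100,000,000 = $7,018,000.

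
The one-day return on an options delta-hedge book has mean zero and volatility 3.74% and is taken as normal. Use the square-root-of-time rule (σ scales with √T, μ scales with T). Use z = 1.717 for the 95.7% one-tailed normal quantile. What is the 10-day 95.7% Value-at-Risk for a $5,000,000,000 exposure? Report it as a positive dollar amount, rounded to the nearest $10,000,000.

σ_{10d} = 3.74% × √10 = 11.827%.
VaR = 1.717 × 11.827% = 20.307%.
On $5,000,000,000: 0.20307 × $5,000,000,000 = $1,015,350,000.

$1,020,000,000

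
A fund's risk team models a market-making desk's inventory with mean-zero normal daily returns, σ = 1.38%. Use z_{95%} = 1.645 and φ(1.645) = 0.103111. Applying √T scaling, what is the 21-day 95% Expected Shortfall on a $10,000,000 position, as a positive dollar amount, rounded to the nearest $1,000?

σ_{21d} = 1.38% × √21 = 6.324%.
ES multiplier = φ(z)/(1−α) = 0.103111/0.05 = 2.062.
ES = 6.324% × 2.062 = 13.040%; on $10,000,000: $1,304,000.

$1,304,000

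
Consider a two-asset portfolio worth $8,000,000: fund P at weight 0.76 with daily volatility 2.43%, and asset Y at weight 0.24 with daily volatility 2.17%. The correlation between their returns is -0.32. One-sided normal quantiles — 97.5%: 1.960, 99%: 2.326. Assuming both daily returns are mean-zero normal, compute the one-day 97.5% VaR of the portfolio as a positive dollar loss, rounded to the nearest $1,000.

$275,000

σ_p² = 0.76²·2.43² + 0.24²·2.17² + 2·-0.32·0.76·0.24·2.43·2.17 = 3.0663 (%²).
σ_p = √3.0663 = 1.751%.
VaR = 1.960 × 1.751% = 3.432%; on $8,000,000 that is $274,560.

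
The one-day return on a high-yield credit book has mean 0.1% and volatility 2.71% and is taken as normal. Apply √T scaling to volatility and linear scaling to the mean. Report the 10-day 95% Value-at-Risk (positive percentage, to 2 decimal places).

13.10%

At 95%, z = 1.645.
σ_{10d} = 2.71% × √10 = 8.570%; μ_{10d} = 10 × 0.1% = 1.000%.
VaR = −(1.000%) + 1.645 × 8.570% = 13.098%.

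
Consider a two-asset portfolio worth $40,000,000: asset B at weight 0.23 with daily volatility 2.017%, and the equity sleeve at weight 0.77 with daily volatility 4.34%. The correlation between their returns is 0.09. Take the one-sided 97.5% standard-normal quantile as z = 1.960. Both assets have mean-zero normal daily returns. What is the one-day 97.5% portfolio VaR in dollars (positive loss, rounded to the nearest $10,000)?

σ_p² = 0.23²·2.017² + 0.77²·4.34² + 2·0.09·0.23·0.77·2.017·4.34 = 11.6619 (%²).
σ_p = √11.6619 = 3.415%.
VaR = 1.960 × 3.415% = 6.693%; on $40,000,000 that is $2,677,200.

$2,680,000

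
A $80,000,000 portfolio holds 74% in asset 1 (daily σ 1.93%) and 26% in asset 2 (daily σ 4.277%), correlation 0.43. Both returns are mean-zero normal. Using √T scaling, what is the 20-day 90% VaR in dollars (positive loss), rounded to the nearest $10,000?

$9,880,000

σ_p = √(0.74²·1.93² + 0.26²·4.277² + 2·0.43·0.74·0.26·1.93·4.277) = 2.155%.
σ_{20d} = 2.155% × √20 = 9.637%.
z(90%) = 1.282.
VaR = 1.282 × 9.637% = 12.355%; on $80,000,000 that is $9,884,000.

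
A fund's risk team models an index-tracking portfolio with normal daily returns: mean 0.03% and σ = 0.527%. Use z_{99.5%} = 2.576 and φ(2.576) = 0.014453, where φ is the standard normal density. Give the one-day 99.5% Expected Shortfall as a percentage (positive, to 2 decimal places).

Tail multiplier: φ(z)/(1−α) = 0.014453 / 0.005 = 2.891.
ES = −(0.03%) + 0.527% × 2.891 = 1.494%.

1.49%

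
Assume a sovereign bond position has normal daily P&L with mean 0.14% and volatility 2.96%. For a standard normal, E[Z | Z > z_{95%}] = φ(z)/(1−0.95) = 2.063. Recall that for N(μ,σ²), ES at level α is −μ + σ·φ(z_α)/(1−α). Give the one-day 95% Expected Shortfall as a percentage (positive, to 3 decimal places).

5.966%

ES = −(0.14%) + 2.96% × 2.063 = 5.966%.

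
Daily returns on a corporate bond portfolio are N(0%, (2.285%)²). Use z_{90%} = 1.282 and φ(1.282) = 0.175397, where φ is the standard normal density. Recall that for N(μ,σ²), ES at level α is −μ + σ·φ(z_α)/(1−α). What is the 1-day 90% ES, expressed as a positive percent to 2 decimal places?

4.01%

Tail multiplier: φ(z)/(1−α) = 0.175397 / 0.1 = 1.754.
ES = 2.285% × 1.754 = 4.008%.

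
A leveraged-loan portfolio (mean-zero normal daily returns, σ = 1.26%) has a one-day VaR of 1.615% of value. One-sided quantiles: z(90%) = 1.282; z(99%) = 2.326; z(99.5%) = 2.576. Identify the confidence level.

90%

Implied z = VaR/σ = 1.615 / 1.26 = 1.282.
This matches z(90%) = 1.282.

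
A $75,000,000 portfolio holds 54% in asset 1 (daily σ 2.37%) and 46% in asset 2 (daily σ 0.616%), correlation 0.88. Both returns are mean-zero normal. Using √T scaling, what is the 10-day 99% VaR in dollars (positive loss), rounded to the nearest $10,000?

σ_p = √(0.54²·2.37² + 0.46²·0.616² + 2·0.88·0.54·0.46·2.37·0.616) = 1.535%.
σ_{10d} = 1.535% × √10 = 4.854%.
z(99%) = 2.326.
VaR = 2.326 × 4.854% = 11.290%; on $75,000,000 that is $8,467,500.

$8,470,000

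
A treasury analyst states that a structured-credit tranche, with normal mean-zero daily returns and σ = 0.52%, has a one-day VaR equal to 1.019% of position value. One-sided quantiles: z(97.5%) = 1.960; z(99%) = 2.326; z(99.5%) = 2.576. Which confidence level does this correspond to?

97.5%

Implied z = VaR/σ = 1.019 / 0.52 = 1.960.
This matches z(97.5%) = 1.960.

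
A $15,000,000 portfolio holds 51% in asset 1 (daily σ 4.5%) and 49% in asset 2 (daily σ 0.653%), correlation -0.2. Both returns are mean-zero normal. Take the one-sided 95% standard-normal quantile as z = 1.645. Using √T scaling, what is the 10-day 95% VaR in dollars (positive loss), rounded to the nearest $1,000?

σ_p = √(0.51²·4.5² + 0.49²·0.653² + 2·-0.2·0.51·0.49·4.5·0.653) = 2.253%.
σ_{10d} = 2.253% × √10 = 7.125%.
VaR = 1.645 × 7.125% = 11.721%; on $15,000,000 that is $1,758,150.

$1,758,000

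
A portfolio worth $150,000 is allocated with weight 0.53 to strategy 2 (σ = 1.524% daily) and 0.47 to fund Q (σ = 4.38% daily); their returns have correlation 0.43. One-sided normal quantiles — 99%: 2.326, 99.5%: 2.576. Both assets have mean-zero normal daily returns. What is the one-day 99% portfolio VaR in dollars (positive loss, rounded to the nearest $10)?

$8,770

σ_p² = 0.53²·1.524² + 0.47²·4.38² + 2·0.43·0.53·0.47·1.524·4.38 = 6.3202 (%²).
σ_p = √6.3202 = 2.514%.
VaR = 2.326 × 2.514% = 5.848%; on $150,000 that is $8,772.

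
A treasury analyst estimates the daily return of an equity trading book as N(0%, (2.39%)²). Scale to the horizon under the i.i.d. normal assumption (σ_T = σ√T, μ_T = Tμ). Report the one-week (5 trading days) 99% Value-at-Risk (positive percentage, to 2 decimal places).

At 99%, z = 2.326.
σ_{5d} = 2.39% × √5 = 5.344%.
VaR = 2.326 × 5.344% = 12.430%.

12.43%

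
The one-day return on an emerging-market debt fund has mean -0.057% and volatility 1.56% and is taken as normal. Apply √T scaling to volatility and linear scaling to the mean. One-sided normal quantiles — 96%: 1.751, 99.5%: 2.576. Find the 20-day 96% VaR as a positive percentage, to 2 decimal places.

σ_{20d} = 1.56% × √20 = 6.977%; μ_{20d} = 20 × -0.057% = -1.140%.
VaR = −(-1.140%) + 1.751 × 6.977% = 13.357%.

13.36%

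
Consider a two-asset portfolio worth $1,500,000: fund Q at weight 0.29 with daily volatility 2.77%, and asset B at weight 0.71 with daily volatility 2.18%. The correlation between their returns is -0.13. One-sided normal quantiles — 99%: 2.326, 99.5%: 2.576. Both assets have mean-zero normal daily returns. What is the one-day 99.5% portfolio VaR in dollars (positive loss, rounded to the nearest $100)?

σ_p² = 0.29²·2.77² + 0.71²·2.18² + 2·-0.13·0.29·0.71·2.77·2.18 = 2.7177 (%²).
σ_p = √2.7177 = 1.649%.
VaR = 2.576 × 1.649% = 4.248%; on $1,500,000 that is $63,720.

$63,700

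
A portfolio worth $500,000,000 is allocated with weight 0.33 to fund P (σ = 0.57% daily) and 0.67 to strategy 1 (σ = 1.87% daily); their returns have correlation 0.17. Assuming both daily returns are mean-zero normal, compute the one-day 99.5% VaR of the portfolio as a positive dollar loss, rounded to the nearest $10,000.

$16,720,000

σ_p² = 0.33²·0.57² + 0.67²·1.87² + 2·0.17·0.33·0.67·0.57·1.87 = 1.6853 (%²).
σ_p = √1.6853 = 1.298%.
At 99.5%, z = 2.576.
VaR = 2.576 × 1.298% = 3.344%; on $500,000,000 that is $16,720,000.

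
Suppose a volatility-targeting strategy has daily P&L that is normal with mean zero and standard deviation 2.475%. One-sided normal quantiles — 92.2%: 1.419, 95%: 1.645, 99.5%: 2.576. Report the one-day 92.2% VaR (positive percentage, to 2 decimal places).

3.51%

VaR = z·σ = 1.419 × 2.475% = 3.512%.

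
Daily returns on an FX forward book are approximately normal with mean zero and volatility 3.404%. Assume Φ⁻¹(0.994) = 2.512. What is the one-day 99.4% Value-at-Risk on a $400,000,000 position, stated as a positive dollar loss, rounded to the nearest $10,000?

$34,200,000

VaR = z·σ = 2.512 × 3.404% = 8.551%.
On $400,000,000: 0.08551 × $400,000,000 = $34,204,000.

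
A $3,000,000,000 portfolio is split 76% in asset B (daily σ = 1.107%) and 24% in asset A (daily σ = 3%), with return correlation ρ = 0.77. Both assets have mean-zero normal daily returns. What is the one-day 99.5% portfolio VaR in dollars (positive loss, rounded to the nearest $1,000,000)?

σ_p² = 0.76²·1.107² + 0.24²·3² + 2·0.77·0.76·0.24·1.107·3 = 2.1591 (%²).
σ_p = √2.1591 = 1.469%.
At 99.5%, z = 2.576.
VaR = 2.576 × 1.469% = 3.784%; on $3,000,000,000 that is $113,520,000.

$114,000,000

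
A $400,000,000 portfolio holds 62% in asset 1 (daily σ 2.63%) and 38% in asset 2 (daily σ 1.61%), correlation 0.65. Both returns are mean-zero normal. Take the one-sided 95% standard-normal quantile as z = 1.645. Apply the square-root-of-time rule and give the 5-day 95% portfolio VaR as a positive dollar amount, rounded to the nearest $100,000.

$30,600,000

σ_p = √(0.62²·2.63² + 0.38²·1.61² + 2·0.65·0.62·0.38·2.63·1.61) = 2.081%.
σ_{5d} = 2.081% × √5 = 4.653%.
VaR = 1.645 × 4.653% = 7.654%; on $400,000,000 that is $30,616,000.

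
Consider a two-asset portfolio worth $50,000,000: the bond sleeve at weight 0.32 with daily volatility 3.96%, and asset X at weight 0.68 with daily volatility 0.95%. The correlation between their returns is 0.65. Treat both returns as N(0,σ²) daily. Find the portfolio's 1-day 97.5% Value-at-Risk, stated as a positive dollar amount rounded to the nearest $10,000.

σ_p² = 0.32²·3.96² + 0.68²·0.95² + 2·0.65·0.32·0.68·3.96·0.95 = 3.0873 (%²).
σ_p = √3.0873 = 1.757%.
At 97.5%, z = 1.960.
VaR = 1.960 × 1.757% = 3.444%; on $50,000,000 that is $1,722,000.

$1,720,000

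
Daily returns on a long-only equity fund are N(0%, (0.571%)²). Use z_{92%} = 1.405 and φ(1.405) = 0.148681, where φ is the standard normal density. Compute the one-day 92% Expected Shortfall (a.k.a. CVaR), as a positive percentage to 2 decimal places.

1.06%

Tail multiplier: φ(z)/(1−α) = 0.148681 / 0.08 = 1.859.
ES = 0.571% × 1.859 = 1.061%.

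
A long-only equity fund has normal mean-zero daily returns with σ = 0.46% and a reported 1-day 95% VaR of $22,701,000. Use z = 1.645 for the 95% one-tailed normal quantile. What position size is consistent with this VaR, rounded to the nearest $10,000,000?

$3,000,000,000

VaR as a fraction of value: z·σ = 1.645 × 0.46% = 0.7567%.
Position = $22,701,000 / 0.007567 = $3,000,000,000.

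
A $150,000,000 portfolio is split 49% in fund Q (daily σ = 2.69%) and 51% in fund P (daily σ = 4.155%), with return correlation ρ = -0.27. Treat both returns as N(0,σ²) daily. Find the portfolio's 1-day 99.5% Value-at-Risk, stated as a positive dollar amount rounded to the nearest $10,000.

σ_p² = 0.49²·2.69² + 0.51²·4.155² + 2·-0.27·0.49·0.51·2.69·4.155 = 4.7195 (%²).
σ_p = √4.7195 = 2.172%.
At 99.5%, z = 2.576.
VaR = 2.576 × 2.172% = 5.595%; on $150,000,000 that is $8,392,500.

$8,390,000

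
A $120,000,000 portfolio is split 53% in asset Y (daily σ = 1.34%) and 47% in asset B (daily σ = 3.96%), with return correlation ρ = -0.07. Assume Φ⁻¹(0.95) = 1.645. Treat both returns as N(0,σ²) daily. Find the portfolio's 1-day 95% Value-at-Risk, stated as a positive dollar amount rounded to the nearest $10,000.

σ_p² = 0.53²·1.34² + 0.47²·3.96² + 2·-0.07·0.53·0.47·1.34·3.96 = 3.7834 (%²).
σ_p = √3.7834 = 1.945%.
VaR = 1.645 × 1.945% = 3.200%; on $120,000,000 that is $3,840,000.

$3,840,000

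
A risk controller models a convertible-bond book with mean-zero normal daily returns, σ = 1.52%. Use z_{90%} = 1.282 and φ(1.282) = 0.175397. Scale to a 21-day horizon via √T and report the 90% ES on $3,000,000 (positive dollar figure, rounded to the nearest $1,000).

σ_{21d} = 1.52% × √21 = 6.966%.
ES multiplier = φ(z)/(1−α) = 0.175397/0.1 = 1.754.
ES = 6.966% × 1.754 = 12.218%; on $3,000,000: $366,540.

$367,000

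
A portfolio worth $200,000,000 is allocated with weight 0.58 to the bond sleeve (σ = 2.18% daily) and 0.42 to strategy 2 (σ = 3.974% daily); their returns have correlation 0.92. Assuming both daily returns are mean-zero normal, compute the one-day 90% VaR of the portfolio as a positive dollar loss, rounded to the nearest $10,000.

$7,370,000

σ_p² = 0.58²·2.18² + 0.42²·3.974² + 2·0.92·0.58·0.42·2.18·3.974 = 8.2676 (%²).
σ_p = √8.2676 = 2.875%.
At 90%, z = 1.282.
VaR = 1.282 × 2.875% = 3.686%; on $200,000,000 that is $7,372,000.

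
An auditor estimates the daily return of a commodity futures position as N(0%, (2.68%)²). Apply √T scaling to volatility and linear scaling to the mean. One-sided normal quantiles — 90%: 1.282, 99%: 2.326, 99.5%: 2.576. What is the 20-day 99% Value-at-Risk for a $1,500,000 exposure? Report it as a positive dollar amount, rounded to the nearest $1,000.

σ_{20d} = 2.68% × √20 = 11.985%.
VaR = 2.326 × 11.985% = 27.877%.
On $1,500,000: 0.27877 × $1,500,000 = $418,155.

$418,000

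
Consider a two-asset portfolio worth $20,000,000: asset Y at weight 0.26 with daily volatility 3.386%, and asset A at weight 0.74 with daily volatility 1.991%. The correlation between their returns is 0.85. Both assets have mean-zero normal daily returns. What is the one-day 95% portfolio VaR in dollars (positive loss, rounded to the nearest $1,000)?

$747,000

σ_p² = 0.26²·3.386² + 0.74²·1.991² + 2·0.85·0.26·0.74·3.386·1.991 = 5.1508 (%²).
σ_p = √5.1508 = 2.270%.
At 95%, z = 1.645.
VaR = 1.645 × 2.270% = 3.734%; on $20,000,000 that is $746,800.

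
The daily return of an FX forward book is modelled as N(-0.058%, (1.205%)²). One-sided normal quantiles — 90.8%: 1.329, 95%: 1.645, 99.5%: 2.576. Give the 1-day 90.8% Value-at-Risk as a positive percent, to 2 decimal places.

1.66%

VaR = −μ + z·σ = −(-0.058%) + 1.329 × 1.205% = 1.659%.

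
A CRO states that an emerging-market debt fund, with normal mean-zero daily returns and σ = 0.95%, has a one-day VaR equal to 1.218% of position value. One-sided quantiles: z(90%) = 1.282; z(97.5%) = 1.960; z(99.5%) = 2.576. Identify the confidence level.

90%

Implied z = VaR/σ = 1.218 / 0.95 = 1.282.
This matches z(90%) = 1.282.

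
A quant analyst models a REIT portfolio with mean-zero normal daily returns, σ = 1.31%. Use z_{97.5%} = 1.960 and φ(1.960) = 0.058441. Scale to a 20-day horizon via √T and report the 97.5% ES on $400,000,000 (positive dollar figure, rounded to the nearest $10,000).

σ_{20d} = 1.31% × √20 = 5.858%.
ES multiplier = φ(z)/(1−α) = 0.058441/0.025 = 2.338.
ES = 5.858% × 2.338 = 13.696%; on $400,000,000: $54,784,000.

$54,780,000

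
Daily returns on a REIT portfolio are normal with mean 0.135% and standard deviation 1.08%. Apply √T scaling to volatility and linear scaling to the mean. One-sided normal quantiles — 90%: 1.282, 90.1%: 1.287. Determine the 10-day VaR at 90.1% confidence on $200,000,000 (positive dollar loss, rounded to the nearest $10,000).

$6,090,000

σ_{10d} = 1.08% × √10 = 3.415%; μ_{10d} = 10 × 0.135% = 1.350%.
VaR = −(1.350%) + 1.287 × 3.415% = 3.045%.
On $200,000,000: 0.03045 × $200,000,000 = $6,090,000.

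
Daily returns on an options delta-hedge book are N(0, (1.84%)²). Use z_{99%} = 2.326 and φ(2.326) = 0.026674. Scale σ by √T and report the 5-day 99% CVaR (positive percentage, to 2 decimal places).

10.97%

σ_{5d} = 1.84% × √5 = 4.114%.
ES multiplier = φ(z)/(1−α) = 0.026674/0.01 = 2.667.
ES = 4.114% × 2.667 = 10.972%.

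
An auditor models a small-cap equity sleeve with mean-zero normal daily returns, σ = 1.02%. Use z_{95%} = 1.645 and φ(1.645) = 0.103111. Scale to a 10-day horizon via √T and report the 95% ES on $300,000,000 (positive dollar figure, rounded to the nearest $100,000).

σ_{10d} = 1.02% × √10 = 3.226%.
ES multiplier = φ(z)/(1−α) = 0.103111/0.05 = 2.062.
ES = 3.226% × 2.062 = 6.652%; on $300,000,000: $19,956,000.

$20,000,000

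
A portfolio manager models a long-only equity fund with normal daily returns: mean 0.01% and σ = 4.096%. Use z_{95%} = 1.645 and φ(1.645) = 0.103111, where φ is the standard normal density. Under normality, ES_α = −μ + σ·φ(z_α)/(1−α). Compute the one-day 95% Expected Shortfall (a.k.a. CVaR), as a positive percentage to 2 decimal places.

8.44%

Tail multiplier: φ(z)/(1−α) = 0.103111 / 0.05 = 2.062.
ES = −(0.01%) + 4.096% × 2.062 = 8.436%.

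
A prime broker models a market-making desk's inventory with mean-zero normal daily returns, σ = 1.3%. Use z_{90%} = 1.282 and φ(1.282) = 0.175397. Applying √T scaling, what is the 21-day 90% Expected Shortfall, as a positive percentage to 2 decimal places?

10.45%

σ_{21d} = 1.3% × √21 = 5.957%.
ES multiplier = φ(z)/(1−α) = 0.175397/0.1 = 1.754.
ES = 5.957% × 1.754 = 10.449%.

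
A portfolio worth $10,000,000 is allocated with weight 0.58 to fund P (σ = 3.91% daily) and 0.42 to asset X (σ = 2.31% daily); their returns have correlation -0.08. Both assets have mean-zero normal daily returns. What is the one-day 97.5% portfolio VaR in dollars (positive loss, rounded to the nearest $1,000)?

$469,000

σ_p² = 0.58²·3.91² + 0.42²·2.31² + 2·-0.08·0.58·0.42·3.91·2.31 = 5.7322 (%²).
σ_p = √5.7322 = 2.394%.
At 97.5%, z = 1.960.
VaR = 1.960 × 2.394% = 4.692%; on $10,000,000 that is $469,200.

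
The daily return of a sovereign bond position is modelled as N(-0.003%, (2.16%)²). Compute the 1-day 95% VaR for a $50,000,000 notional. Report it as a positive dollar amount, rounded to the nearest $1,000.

At 95% one-sided, z = 1.645.
VaR = −μ + z·σ = −(-0.003%) + 1.645 × 2.16% = 3.556%.
On $50,000,000: 0.03556 × $50,000,000 = $1,778,000.

$1,778,000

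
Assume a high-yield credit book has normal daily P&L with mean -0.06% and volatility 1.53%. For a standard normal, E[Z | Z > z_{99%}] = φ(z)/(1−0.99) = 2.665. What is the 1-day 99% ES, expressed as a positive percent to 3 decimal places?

ES = −(-0.06%) + 1.53% × 2.665 = 4.137%.

4.137%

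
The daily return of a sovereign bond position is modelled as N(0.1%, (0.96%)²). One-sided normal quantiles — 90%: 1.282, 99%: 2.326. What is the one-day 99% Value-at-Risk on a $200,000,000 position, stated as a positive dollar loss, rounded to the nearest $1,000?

$4,266,000

VaR = −μ + z·σ = −(0.1%) + 2.326 × 0.96% = 2.133%.
On $200,000,000: 0.02133 × $200,000,000 = $4,266,000.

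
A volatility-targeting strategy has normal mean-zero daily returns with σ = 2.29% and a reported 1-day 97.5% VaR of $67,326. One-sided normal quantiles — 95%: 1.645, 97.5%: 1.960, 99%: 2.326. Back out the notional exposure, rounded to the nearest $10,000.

$1,500,000

VaR as a fraction of value: z·σ = 1.960 × 2.29% = 4.4884%.
Position = $67,326 / 0.044884 = $1,500,000.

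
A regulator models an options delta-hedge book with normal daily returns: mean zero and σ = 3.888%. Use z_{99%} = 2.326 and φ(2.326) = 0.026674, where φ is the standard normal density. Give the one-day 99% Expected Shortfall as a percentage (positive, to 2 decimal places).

Tail multiplier: φ(z)/(1−α) = 0.026674 / 0.01 = 2.667.
ES = 3.888% × 2.667 = 10.369%.

10.37%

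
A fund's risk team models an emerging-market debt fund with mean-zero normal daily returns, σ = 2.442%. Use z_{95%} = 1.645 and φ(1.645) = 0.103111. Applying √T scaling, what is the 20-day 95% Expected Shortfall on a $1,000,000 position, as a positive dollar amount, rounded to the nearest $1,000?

σ_{20d} = 2.442% × √20 = 10.921%.
ES multiplier = φ(z)/(1−α) = 0.103111/0.05 = 2.062.
ES = 10.921% × 2.062 = 22.519%; on $1,000,000: $225,190.

$225,000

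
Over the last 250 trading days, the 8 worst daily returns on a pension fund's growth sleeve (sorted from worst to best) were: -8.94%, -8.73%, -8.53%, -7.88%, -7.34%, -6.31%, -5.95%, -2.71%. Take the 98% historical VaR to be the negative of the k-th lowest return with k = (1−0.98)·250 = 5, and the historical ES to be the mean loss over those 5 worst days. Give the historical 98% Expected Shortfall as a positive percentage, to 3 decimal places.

8.284%

The 5 worst returns sum to -41.42%.
ES = −(-41.42%) / 5 = 8.284%.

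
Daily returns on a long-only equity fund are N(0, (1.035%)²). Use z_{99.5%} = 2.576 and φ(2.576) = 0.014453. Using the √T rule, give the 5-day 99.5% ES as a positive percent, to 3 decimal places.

σ_{5d} = 1.035% × √5 = 2.314%.
ES multiplier = φ(z)/(1−α) = 0.014453/0.005 = 2.891.
ES = 2.314% × 2.891 = 6.690%.

6.690%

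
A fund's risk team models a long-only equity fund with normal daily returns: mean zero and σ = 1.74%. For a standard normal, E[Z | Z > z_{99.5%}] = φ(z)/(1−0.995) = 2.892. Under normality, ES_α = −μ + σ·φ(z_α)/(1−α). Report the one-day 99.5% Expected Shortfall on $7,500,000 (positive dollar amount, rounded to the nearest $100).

ES = 1.74% × 2.892 = 5.032%.
On $7,500,000: 0.05032 × $7,500,000 = $377,400.

$377,400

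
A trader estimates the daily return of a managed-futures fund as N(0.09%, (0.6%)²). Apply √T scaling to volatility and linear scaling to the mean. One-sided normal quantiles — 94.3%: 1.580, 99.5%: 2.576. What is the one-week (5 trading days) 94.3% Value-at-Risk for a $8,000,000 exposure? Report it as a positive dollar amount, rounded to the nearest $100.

$133,600

σ_{5d} = 0.6% × √5 = 1.342%; μ_{5d} = 5 × 0.09% = 0.450%.
VaR = −(0.450%) + 1.580 × 1.342% = 1.670%.
On $8,000,000: 0.01670 × $8,000,000 = $133,600.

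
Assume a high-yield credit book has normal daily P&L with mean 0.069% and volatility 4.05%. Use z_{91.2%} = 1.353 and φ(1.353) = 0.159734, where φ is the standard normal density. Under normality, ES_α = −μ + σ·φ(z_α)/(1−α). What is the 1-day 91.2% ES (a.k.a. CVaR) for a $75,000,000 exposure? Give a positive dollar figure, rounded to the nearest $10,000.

$5,460,000

Tail multiplier: φ(z)/(1−α) = 0.159734 / 0.088 = 1.815.
ES = −(0.069%) + 4.05% × 1.815 = 7.282%.
On $75,000,000: 0.07282 × $75,000,000 = $5,461,500.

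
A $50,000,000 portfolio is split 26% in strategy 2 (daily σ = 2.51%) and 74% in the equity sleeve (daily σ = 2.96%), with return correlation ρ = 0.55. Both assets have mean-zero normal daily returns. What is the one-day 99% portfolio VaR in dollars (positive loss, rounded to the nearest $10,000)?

σ_p² = 0.26²·2.51² + 0.74²·2.96² + 2·0.55·0.26·0.74·2.51·2.96 = 6.7961 (%²).
σ_p = √6.7961 = 2.607%.
At 99%, z = 2.326.
VaR = 2.326 × 2.607% = 6.064%; on $50,000,000 that is $3,032,000.

$3,030,000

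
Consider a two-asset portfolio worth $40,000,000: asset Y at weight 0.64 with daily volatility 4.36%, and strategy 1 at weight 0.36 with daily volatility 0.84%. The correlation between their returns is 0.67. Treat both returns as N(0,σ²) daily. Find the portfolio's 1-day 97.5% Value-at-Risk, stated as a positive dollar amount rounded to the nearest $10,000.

$2,350,000

σ_p² = 0.64²·4.36² + 0.36²·0.84² + 2·0.67·0.64·0.36·4.36·0.84 = 9.0085 (%²).
σ_p = √9.0085 = 3.001%.
At 97.5%, z = 1.960.
VaR = 1.960 × 3.001% = 5.882%; on $40,000,000 that is $2,352,800.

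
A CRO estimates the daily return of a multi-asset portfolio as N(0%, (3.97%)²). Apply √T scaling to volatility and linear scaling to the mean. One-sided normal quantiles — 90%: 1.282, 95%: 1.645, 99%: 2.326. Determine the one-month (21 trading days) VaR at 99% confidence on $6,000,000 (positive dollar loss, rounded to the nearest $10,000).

σ_{21d} = 3.97% × √21 = 18.193%.
VaR = 2.326 × 18.193% = 42.317%.
On $6,000,000: 0.42317 × $6,000,000 = $2,539,020.

$2,540,000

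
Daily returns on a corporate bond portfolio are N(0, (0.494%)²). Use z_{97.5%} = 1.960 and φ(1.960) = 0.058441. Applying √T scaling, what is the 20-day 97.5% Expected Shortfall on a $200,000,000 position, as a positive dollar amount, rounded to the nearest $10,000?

σ_{20d} = 0.494% × √20 = 2.209%.
ES multiplier = φ(z)/(1−α) = 0.058441/0.025 = 2.338.
ES = 2.209% × 2.338 = 5.165%; on $200,000,000: $10,330,000.

$10,330,000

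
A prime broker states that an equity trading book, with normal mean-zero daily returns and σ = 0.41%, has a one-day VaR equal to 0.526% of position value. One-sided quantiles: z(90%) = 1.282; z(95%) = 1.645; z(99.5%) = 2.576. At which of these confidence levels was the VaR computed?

Implied z = VaR/σ = 0.526 / 0.41 = 1.283.
This matches z(90%) = 1.282.

90%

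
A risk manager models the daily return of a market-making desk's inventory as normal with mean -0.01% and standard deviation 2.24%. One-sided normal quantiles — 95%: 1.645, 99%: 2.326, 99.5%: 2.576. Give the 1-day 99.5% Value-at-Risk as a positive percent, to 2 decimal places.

VaR = −μ + z·σ = −(-0.01%) + 2.576 × 2.24% = 5.780%.

5.78%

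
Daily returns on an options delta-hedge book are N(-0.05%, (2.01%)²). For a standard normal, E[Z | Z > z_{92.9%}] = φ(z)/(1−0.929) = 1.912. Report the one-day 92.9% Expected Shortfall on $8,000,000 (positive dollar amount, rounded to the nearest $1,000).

$311,000

ES = −(-0.05%) + 2.01% × 1.912 = 3.893%.
On $8,000,000: 0.03893 × $8,000,000 = $311,440.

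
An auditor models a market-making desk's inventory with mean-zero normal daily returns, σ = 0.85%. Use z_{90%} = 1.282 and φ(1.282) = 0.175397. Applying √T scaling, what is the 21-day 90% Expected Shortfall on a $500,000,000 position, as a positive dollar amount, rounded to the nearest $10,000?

$34,160,000

σ_{21d} = 0.85% × √21 = 3.895%.
ES multiplier = φ(z)/(1−α) = 0.175397/0.1 = 1.754.
ES = 3.895% × 1.754 = 6.832%; on $500,000,000: $34,160,000.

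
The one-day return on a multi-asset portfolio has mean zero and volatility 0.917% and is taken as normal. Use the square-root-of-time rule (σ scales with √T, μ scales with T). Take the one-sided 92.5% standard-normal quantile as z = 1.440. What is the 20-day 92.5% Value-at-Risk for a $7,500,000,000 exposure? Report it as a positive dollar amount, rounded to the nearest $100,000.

σ_{20d} = 0.917% × √20 = 4.101%.
VaR = 1.440 × 4.101% = 5.905%.
On $7,500,000,000: 0.05905 × $7,500,000,000 = $442,875,000.

$442,900,000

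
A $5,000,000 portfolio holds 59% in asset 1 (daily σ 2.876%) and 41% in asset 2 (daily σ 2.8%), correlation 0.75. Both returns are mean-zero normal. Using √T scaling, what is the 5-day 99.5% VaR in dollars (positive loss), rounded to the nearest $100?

$768,400

σ_p = √(0.59²·2.876² + 0.41²·2.8² + 2·0.75·0.59·0.41·2.876·2.8) = 2.668%.
σ_{5d} = 2.668% × √5 = 5.966%.
z(99.5%) = 2.576.
VaR = 2.576 × 5.966% = 15.368%; on $5,000,000 that is $768,400.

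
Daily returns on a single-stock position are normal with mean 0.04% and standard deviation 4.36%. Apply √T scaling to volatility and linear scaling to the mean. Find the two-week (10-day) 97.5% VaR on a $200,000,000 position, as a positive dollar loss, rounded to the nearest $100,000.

At 97.5%, z = 1.960.
σ_{10d} = 4.36% × √10 = 13.788%; μ_{10d} = 10 × 0.04% = 0.400%.
VaR = −(0.400%) + 1.960 × 13.788% = 26.624%.
On $200,000,000: 0.26624 × $200,000,000 = $53,248,000.

$53,200,000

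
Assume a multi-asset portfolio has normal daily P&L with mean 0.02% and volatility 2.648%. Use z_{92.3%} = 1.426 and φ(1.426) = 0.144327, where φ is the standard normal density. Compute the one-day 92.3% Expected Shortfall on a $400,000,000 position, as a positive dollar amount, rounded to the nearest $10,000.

Tail multiplier: φ(z)/(1−α) = 0.144327 / 0.077 = 1.874.
ES = −(0.02%) + 2.648% × 1.874 = 4.942%.
On $400,000,000: 0.04942 × $400,000,000 = $19,768,000.

$19,770,000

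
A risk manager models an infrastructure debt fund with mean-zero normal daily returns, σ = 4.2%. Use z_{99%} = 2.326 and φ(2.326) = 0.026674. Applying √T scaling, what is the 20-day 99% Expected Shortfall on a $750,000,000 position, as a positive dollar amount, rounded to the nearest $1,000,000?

$376,000,000

σ_{20d} = 4.2% × √20 = 18.783%.
ES multiplier = φ(z)/(1−α) = 0.026674/0.01 = 2.667.
ES = 18.783% × 2.667 = 50.094%; on $750,000,000: $375,705,000.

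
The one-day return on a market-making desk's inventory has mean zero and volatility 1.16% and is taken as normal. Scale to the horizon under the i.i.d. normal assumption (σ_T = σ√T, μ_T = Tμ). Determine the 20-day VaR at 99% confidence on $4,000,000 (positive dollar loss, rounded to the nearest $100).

$482,700

At 99%, z = 2.326.
σ_{20d} = 1.16% × √20 = 5.188%.
VaR = 2.326 × 5.188% = 12.067%.
On $4,000,000: 0.12067 × $4,000,000 = $482,680.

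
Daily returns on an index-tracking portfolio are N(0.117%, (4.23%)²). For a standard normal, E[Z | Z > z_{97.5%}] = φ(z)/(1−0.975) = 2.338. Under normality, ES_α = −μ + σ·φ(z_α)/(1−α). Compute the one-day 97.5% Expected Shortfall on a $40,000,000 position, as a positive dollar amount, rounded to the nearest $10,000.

ES = −(0.117%) + 4.23% × 2.338 = 9.773%.
On $40,000,000: 0.09773 × $40,000,000 = $3,909,200.

$3,910,000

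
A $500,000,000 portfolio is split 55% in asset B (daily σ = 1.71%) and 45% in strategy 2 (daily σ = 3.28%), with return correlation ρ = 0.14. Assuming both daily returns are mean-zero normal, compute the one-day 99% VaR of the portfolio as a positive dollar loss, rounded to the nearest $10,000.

σ_p² = 0.55²·1.71² + 0.45²·3.28² + 2·0.14·0.55·0.45·1.71·3.28 = 3.4518 (%²).
σ_p = √3.4518 = 1.858%.
At 99%, z = 2.326.
VaR = 2.326 × 1.858% = 4.322%; on $500,000,000 that is $21,610,000.

$21,610,000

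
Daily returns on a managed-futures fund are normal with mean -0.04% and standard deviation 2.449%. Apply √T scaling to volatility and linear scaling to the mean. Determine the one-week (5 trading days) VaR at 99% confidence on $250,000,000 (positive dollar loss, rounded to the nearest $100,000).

$32,300,000

At 99%, z = 2.326.
σ_{5d} = 2.449% × √5 = 5.476%; μ_{5d} = 5 × -0.04% = -0.200%.
VaR = −(-0.200%) + 2.326 × 5.476% = 12.937%.
On $250,000,000: 0.12937 × $250,000,000 = $32,342,500.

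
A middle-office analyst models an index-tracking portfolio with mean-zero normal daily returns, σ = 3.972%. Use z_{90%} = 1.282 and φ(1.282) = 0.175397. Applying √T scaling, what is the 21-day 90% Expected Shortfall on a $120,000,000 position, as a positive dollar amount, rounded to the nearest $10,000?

$38,310,000

σ_{21d} = 3.972% × √21 = 18.202%.
ES multiplier = φ(z)/(1−α) = 0.175397/0.1 = 1.754.
ES = 18.202% × 1.754 = 31.926%; on $120,000,000: $38,311,200.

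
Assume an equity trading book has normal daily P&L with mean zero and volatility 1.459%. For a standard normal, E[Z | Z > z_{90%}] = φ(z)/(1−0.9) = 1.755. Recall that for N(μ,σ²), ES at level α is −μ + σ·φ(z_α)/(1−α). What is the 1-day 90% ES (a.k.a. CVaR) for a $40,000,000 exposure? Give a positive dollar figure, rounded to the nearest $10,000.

ES = 1.459% × 1.755 = 2.561%.
On $40,000,000: 0.02561 × $40,000,000 = $1,024,400.

$1,020,000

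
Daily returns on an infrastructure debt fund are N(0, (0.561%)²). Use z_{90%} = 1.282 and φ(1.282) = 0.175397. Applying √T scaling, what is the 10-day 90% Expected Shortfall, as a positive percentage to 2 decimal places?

3.11%

σ_{10d} = 0.561% × √10 = 1.774%.
ES multiplier = φ(z)/(1−α) = 0.175397/0.1 = 1.754.
ES = 1.774% × 1.754 = 3.112%.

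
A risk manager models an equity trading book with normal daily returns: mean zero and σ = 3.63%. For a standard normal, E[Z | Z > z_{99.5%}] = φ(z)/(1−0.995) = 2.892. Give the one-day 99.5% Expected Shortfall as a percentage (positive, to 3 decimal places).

10.498%

ES = 3.63% × 2.892 = 10.498%.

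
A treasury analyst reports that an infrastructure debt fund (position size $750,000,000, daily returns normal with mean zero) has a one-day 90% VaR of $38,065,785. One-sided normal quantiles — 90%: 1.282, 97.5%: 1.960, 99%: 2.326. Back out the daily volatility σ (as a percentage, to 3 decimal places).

VaR as a fraction: $38,065,785 / $750,000,000 = 5.075%.
σ = VaR / z = 5.075% / 1.282 = 3.959%.

3.959%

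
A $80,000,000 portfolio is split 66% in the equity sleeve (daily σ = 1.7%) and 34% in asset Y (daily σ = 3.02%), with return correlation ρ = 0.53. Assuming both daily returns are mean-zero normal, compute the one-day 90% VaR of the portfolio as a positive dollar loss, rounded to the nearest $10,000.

σ_p² = 0.66²·1.7² + 0.34²·3.02² + 2·0.53·0.66·0.34·1.7·3.02 = 3.5344 (%²).
σ_p = √3.5344 = 1.880%.
At 90%, z = 1.282.
VaR = 1.282 × 1.880% = 2.410%; on $80,000,000 that is $1,928,000.

$1,930,000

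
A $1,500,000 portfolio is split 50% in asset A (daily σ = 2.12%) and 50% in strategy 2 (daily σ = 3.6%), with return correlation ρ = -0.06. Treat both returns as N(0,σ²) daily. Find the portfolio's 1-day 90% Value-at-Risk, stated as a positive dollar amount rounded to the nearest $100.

$39,100

σ_p² = 0.5²·2.12² + 0.5²·3.6² + 2·-0.06·0.5·0.5·2.12·3.6 = 4.1346 (%²).
σ_p = √4.1346 = 2.033%.
At 90%, z = 1.282.
VaR = 1.282 × 2.033% = 2.606%; on $1,500,000 that is $39,090.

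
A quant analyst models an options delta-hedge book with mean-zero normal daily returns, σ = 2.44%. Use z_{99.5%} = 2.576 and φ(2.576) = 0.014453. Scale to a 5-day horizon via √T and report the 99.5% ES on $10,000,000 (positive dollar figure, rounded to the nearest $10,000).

σ_{5d} = 2.44% × √5 = 5.456%.
ES multiplier = φ(z)/(1−α) = 0.014453/0.005 = 2.891.
ES = 5.456% × 2.891 = 15.773%; on $10,000,000: $1,577,300.

$1,580,000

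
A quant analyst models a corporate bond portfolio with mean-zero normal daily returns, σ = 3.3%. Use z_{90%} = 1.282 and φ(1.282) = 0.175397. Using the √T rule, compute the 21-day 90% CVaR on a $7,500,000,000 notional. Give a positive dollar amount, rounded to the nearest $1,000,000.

σ_{21d} = 3.3% × √21 = 15.122%.
ES multiplier = φ(z)/(1−α) = 0.175397/0.1 = 1.754.
ES = 15.122% × 1.754 = 26.524%; on $7,500,000,000: $1,989,300,000.

$1,989,000,000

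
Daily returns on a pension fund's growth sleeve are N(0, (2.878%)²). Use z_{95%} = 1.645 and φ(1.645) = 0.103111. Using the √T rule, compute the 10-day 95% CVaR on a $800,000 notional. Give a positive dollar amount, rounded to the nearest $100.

σ_{10d} = 2.878% × √10 = 9.101%.
ES multiplier = φ(z)/(1−α) = 0.103111/0.05 = 2.062.
ES = 9.101% × 2.062 = 18.766%; on $800,000: $150,128.

$150,100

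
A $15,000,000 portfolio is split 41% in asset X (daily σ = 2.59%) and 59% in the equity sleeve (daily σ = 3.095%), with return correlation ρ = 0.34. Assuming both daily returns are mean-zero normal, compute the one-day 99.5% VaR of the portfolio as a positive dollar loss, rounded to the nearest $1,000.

$929,000

σ_p² = 0.41²·2.59² + 0.59²·3.095² + 2·0.34·0.41·0.59·2.59·3.095 = 5.7807 (%²).
σ_p = √5.7807 = 2.404%.
At 99.5%, z = 2.576.
VaR = 2.576 × 2.404% = 6.193%; on $15,000,000 that is $928,950.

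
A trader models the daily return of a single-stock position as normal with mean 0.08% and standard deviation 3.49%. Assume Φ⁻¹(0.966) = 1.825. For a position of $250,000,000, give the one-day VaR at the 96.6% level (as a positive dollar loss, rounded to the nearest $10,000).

$15,720,000

VaR = −μ + z·σ = −(0.08%) + 1.825 × 3.49% = 6.289%.
On $250,000,000: 0.06289 × $250,000,000 = $15,722,500.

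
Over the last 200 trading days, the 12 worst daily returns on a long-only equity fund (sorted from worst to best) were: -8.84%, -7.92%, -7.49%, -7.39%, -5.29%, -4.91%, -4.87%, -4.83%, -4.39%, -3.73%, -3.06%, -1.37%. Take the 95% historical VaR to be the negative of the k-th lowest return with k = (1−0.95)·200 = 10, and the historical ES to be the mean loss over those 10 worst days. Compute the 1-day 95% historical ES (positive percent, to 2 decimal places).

The 10 worst returns sum to -59.66%.
ES = −(-59.66%) / 10 = 5.966% ≈ 5.97%.

5.97%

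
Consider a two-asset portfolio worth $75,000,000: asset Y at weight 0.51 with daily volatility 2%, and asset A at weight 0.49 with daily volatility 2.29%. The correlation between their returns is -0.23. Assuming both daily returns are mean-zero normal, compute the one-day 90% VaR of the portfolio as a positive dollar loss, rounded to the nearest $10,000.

$1,280,000

σ_p² = 0.51²·2² + 0.49²·2.29² + 2·-0.23·0.51·0.49·2·2.29 = 1.7730 (%²).
σ_p = √1.7730 = 1.332%.
At 90%, z = 1.282.
VaR = 1.282 × 1.332% = 1.708%; on $75,000,000 that is $1,281,000.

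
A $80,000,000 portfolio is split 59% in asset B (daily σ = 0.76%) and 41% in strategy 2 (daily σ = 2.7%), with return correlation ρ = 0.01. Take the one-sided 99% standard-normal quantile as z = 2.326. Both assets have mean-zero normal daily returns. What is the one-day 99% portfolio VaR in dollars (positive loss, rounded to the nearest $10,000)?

$2,230,000

σ_p² = 0.59²·0.76² + 0.41²·2.7² + 2·0.01·0.59·0.41·0.76·2.7 = 1.4364 (%²).
σ_p = √1.4364 = 1.199%.
VaR = 2.326 × 1.199% = 2.789%; on $80,000,000 that is $2,231,200.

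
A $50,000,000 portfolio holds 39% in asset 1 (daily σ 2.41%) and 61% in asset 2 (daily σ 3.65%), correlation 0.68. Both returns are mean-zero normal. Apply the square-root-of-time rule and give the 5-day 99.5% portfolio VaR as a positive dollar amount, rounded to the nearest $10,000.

$8,490,000

σ_p = √(0.39²·2.41² + 0.61²·3.65² + 2·0.68·0.39·0.61·2.41·3.65) = 2.947%.
σ_{5d} = 2.947% × √5 = 6.590%.
z(99.5%) = 2.576.
VaR = 2.576 × 6.590% = 16.976%; on $50,000,000 that is $8,488,000.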